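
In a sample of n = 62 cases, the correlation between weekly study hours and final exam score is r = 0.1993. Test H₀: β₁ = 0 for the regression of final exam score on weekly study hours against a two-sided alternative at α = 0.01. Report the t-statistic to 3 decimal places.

t = 1.575

t = r·√(n − 2)/√(1 − r²) = 0.1993·√60/√0.96028 = 1.575.
df = n − 2 = 60.
Two-sided p ≈ 0.1204, which is ≥ 0.01, so fail to reject H₀.
The data do not give significant evidence of a linear association between weekly study hours and final exam score.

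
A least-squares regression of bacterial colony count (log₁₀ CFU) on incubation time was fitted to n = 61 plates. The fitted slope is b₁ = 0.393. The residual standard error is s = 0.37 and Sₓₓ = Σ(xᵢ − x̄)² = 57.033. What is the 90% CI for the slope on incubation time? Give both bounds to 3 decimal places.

(0.311, 0.475)

SE(b₁) = s/√Sₓₓ = 0.37/√57.033 = 0.0489935.
df = n − 2 = 59.
t* = t_{0.05, 59} = 1.671093.
Margin = t* × SE = 1.671093 × 0.0489935 = 0.08187.
CI: 0.393 ± 0.08187 → (0.311, 0.475).
With 90% confidence, each one-unit increase in incubation time is associated with a change of between 0.311 and 0.475 log₁₀ CFU in bacterial colony count.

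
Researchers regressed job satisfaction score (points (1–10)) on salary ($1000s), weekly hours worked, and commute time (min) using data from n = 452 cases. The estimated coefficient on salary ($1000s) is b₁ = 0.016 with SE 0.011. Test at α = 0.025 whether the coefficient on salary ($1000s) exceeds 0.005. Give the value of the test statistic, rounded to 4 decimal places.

H₀: β₁ = 0.005 vs H₁: β₁ > 0.005.
t = (b₁ − β₁⁰)/SE = (0.016 − 0.005) / 0.011 = 1.0000.
df = n − k − 1 = 452 − 3 − 1 = 448.
One-sided p ≈ 0.1589, which is ≥ 0.025, so fail to reject H₀.
The data do not give significant evidence that the true slope on salary ($1000s) exceeds 0.005 points (1–10) per unit, holding the other predictors fixed.

t = 1.0000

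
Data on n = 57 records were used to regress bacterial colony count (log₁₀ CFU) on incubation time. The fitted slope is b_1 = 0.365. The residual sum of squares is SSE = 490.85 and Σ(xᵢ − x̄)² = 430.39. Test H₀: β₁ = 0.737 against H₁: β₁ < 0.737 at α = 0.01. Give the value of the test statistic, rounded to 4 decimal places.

MSE = SSE/(n − 2) = 490.85/55 = 8.92455.
SE(b_1) = √(MSE/Sₓₓ) = √(8.92455/430.39) = 0.144.
t = (0.365 − 0.737) / 0.144 = -2.5833.
df = n − 2 = 55.
One-sided p ≈ 0.0062, which is < 0.01, so reject H₀.
There is evidence that the true slope on incubation time is below 0.737 log₁₀ CFU per unit.

t = -2.5833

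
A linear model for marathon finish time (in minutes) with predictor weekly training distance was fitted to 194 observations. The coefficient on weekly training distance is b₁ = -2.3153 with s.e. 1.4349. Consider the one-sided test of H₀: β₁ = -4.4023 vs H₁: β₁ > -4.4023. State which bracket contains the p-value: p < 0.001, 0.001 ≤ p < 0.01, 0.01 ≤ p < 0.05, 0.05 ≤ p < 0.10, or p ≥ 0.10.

0.05 ≤ p < 0.10

t = (-2.3153 − (-4.4023)) / 1.4349 = 1.454.
df = n − 2 = 194 − 2 = 192.
One-sided p = P(T_{192} > t) ≈ 0.0737.
So 0.05 ≤ p < 0.10.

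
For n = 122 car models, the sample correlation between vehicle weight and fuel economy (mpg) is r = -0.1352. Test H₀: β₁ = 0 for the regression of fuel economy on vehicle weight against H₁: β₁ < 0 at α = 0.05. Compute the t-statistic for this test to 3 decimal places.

t = r·√(n − 2)/√(1 − r²) = -0.1352·√120/√0.981721 = -1.495.
df = n − 2 = 120.
One-sided p ≈ 0.0688, which is ≥ 0.05, so fail to reject H₀.
The data do not give significant evidence of a linear association between vehicle weight and fuel economy.

t = -1.495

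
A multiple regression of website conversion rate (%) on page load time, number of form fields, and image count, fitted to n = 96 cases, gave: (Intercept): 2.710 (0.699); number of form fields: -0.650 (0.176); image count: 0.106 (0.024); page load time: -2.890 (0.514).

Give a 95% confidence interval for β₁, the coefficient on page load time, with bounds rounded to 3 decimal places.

Read off: b = -2.890, SE = 0.514 for page load time.
df = n − k − 1 = 96 − 3 − 1 = 92.
t* = t_{0.025, 92} = 1.986086.
Margin = t* × SE = 1.986086 × 0.514 = 1.02085.
CI: -2.890 ± 1.02085 → (-3.911, -1.869).

(-3.911, -1.869)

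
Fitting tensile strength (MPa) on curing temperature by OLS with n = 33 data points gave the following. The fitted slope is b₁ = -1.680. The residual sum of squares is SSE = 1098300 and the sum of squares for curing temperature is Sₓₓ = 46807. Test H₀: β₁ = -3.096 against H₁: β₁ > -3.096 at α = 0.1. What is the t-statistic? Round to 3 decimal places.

MSE = SSE/(n − 2) = 1098300/31 = 35429.
SE(b₁) = √(MSE/Sₓₓ) = √(35429/46807) = 0.87001.
t = (-1.680 − (-3.096)) / 0.87001 = 1.628.
df = n − 2 = 31.
One-sided p ≈ 0.0569, which is < 0.1, so reject H₀.
There is evidence that the true slope on curing temperature exceeds -3.096 MPa per unit.

t = 1.628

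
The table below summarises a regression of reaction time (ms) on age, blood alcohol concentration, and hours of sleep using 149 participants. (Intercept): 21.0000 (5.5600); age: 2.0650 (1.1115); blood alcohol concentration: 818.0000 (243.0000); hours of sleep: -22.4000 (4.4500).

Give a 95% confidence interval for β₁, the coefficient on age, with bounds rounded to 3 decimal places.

(-0.132, 4.262)

Read off: b = 2.0650, SE = 1.1115 for age.
df = n − k − 1 = 149 − 3 − 1 = 145.
t* = t_{0.025, 145} = 1.97646.
Margin = t* × SE = 1.97646 × 1.1115 = 2.19683.
CI: 2.0650 ± 2.19683 → (-0.132, 4.262).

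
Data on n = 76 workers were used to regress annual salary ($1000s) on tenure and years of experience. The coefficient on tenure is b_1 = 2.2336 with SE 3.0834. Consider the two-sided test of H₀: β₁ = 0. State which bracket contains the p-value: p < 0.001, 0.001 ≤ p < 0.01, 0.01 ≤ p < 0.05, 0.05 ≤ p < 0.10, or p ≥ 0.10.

t = 2.2336 / 3.0834 = 0.724.
df = n − k − 1 = 76 − 2 − 1 = 73.
Two-sided p = 2·P(T_{73} > |t|) ≈ 0.4711.
So p ≥ 0.10.

p ≥ 0.10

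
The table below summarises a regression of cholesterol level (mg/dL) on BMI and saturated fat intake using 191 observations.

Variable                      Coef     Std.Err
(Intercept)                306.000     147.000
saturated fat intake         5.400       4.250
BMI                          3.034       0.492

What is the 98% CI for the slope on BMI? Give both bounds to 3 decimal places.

(1.880, 4.188)

Read off: b = 3.034, SE = 0.492 for BMI.
df = n − k − 1 = 191 − 2 − 1 = 188.
t* = t_{0.01, 188} = 2.346346.
Margin = t* × SE = 2.346346 × 0.492 = 1.15440.
CI: 3.034 ± 1.15440 → (1.880, 4.188).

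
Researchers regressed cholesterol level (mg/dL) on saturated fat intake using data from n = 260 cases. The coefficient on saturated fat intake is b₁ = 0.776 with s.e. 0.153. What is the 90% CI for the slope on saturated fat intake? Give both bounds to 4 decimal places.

df = n − 2 = 260 − 2 = 258.
t* = t_{0.05, 258} = 1.650781.
Margin = t* × SE = 1.650781 × 0.153 = 0.252570.
CI: 0.776 ± 0.252570 → (0.5234, 1.0286).
With 90% confidence, each one-unit increase in saturated fat intake is associated with a change of between 0.5234 and 1.0286 mg/dL in cholesterol level.

(0.5234, 1.0286)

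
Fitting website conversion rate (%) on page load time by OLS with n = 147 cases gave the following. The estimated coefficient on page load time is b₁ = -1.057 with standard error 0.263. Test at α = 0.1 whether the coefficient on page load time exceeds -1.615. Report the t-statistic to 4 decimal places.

H₀: β₁ = -1.615 vs H₁: β₁ > -1.615.
t = (b₁ − β₁⁰)/SE = (-1.057 − (-1.615)) / 0.263 = 2.1217.
df = n − 2 = 147 − 2 = 145.
One-sided p ≈ 0.0178, which is < 0.1, so reject H₀.
There is evidence that the true slope on page load time exceeds -1.615 % per unit.

t = 2.1217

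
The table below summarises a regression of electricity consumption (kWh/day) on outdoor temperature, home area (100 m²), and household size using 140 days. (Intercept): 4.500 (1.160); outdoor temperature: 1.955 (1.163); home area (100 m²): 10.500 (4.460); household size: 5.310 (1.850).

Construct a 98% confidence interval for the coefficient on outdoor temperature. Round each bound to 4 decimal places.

(-0.7828, 4.6928)

Read off: b = 1.955, SE = 1.163 for outdoor temperature.
df = n − k − 1 = 140 − 3 − 1 = 136.
t* = t_{0.01, 136} = 2.354079.
Margin = t* × SE = 2.354079 × 1.163 = 2.737794.
CI: 1.955 ± 2.737794 → (-0.7828, 4.6928).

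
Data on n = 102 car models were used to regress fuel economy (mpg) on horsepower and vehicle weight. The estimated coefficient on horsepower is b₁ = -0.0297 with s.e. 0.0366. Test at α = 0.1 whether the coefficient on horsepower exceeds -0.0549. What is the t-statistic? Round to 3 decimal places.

H₀: β₁ = -0.0549 vs H₁: β₁ > -0.0549.
t = (b₁ − β₁⁰)/SE = (-0.0297 − (-0.0549)) / 0.0366 = 0.689.
df = n − k − 1 = 102 − 2 − 1 = 99.
One-sided p ≈ 0.2464, which is ≥ 0.1, so fail to reject H₀.
The data do not give significant evidence that the true slope on horsepower exceeds -0.0549 mpg per unit, holding the other predictors fixed.

t = 0.689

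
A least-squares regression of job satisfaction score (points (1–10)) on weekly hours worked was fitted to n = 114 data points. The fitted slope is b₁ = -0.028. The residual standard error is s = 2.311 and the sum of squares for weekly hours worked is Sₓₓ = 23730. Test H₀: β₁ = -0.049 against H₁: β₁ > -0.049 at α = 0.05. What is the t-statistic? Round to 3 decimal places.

t = 1.400

SE(b₁) = s/√Sₓₓ = 2.311/√23730 = 0.0150021.
t = (-0.028 − (-0.049)) / 0.0150021 = 1.400.
df = n − 2 = 112.
One-sided p ≈ 0.0822, which is ≥ 0.05, so fail to reject H₀.
The data do not give significant evidence that the true slope on weekly hours worked exceeds -0.049 points (1–10) per unit.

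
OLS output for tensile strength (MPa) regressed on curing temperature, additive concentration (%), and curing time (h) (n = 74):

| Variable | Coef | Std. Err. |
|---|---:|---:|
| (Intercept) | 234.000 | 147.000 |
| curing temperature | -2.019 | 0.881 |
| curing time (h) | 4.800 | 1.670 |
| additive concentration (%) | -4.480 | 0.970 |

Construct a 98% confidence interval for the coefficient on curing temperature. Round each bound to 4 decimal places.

(-4.1165, 0.0785)

Read off: b = -2.019, SE = 0.881 for curing temperature.
df = n − k − 1 = 74 − 3 − 1 = 70.
t* = t_{0.01, 70} = 2.380807.
Margin = t* × SE = 2.380807 × 0.881 = 2.097491.
CI: -2.019 ± 2.097491 → (-4.1165, 0.0785).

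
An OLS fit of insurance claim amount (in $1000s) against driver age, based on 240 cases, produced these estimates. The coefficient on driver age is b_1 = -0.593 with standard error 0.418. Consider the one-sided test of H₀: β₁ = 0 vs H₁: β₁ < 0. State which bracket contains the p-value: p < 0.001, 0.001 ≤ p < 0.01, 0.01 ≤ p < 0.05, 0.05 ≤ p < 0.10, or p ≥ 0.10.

t = -0.593 / 0.418 = -1.419.
df = n − 2 = 240 − 2 = 238.
One-sided p = P(T_{238} < t) ≈ 0.0787.
So 0.05 ≤ p < 0.10.

0.05 ≤ p < 0.10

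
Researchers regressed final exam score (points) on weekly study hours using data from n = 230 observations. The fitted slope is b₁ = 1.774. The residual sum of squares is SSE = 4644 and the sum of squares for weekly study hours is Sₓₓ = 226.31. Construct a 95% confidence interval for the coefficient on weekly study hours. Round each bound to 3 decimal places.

(1.183, 2.365)

MSE = SSE/(n − 2) = 4644/228 = 20.3684.
SE(b₁) = √(MSE/Sₓₓ) = √(20.3684/226.31) = 0.300004.
df = n − 2 = 228.
t* = t_{0.025, 228} = 1.970423.
Margin = t* × SE = 1.970423 × 0.300004 = 0.59113.
CI: 1.774 ± 0.59113 → (1.183, 2.365).
With 95% confidence, each one-unit increase in weekly study hours is associated with a change of between 1.183 and 2.365 points in final exam score.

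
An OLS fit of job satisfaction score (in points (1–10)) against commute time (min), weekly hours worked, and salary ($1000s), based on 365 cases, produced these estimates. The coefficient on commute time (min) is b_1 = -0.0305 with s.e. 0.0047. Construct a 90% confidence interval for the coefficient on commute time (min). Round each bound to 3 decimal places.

(-0.038, -0.023)

df = n − k − 1 = 365 − 3 − 1 = 361.
t* = t_{0.05, 361} = 1.649086.
Margin = t* × SE = 1.649086 × 0.0047 = 0.00775.
CI: -0.0305 ± 0.00775 → (-0.038, -0.023).
With 90% confidence, each one-unit increase in commute time (min) is associated with a change of between -0.038 and -0.023 points (1–10) in job satisfaction score, holding the other predictors fixed.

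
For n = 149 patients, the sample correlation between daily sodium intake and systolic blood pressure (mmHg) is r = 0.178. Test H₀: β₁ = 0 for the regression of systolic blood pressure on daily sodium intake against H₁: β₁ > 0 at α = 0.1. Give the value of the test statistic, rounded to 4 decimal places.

t = r·√(n − 2)/√(1 − r²) = 0.178·√147/√0.968316 = 2.1932.
df = n − 2 = 147.
One-sided p ≈ 0.0149, which is < 0.1, so reject H₀.
There is evidence of a linear association between daily sodium intake and systolic blood pressure.

t = 2.1932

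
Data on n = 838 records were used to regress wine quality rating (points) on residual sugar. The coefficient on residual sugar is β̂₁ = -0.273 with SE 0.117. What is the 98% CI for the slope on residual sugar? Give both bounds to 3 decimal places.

(-0.546, 0.000)

df = n − 2 = 838 − 2 = 836.
t* = t_{0.01, 836} = 2.330817.
Margin = t* × SE = 2.330817 × 0.117 = 0.27271.
CI: -0.273 ± 0.27271 → (-0.546, 0.000).
With 98% confidence, each one-unit increase in residual sugar is associated with a change of between -0.546 and 0.000 points in wine quality rating.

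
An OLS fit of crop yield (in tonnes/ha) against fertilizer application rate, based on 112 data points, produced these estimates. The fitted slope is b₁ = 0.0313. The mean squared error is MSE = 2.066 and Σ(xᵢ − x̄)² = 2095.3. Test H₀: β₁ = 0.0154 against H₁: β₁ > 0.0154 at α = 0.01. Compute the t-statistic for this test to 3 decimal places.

SE(b₁) = √(MSE/Sₓₓ) = √(2.066/2095.3) = 0.0314009.
t = (0.0313 − 0.0154) / 0.0314009 = 0.506.
df = n − 2 = 110.
One-sided p ≈ 0.3068, which is ≥ 0.01, so fail to reject H₀.
The data do not give significant evidence that the true slope on fertilizer application rate exceeds 0.0154 tonnes/ha per unit.

t = 0.506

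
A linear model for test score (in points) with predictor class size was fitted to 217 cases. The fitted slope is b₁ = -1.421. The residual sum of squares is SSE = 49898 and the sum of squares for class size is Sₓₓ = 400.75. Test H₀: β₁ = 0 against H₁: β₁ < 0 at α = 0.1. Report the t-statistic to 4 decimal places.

MSE = SSE/(n − 2) = 49898/215 = 232.084.
SE(b₁) = √(MSE/Sₓₓ) = √(232.084/400.75) = 0.761002.
t = -1.421 / 0.761002 = -1.8673.
df = n − 2 = 215.
One-sided p ≈ 0.0316, which is < 0.1, so reject H₀.
There is evidence that the true slope on class size is negative.

t = -1.8673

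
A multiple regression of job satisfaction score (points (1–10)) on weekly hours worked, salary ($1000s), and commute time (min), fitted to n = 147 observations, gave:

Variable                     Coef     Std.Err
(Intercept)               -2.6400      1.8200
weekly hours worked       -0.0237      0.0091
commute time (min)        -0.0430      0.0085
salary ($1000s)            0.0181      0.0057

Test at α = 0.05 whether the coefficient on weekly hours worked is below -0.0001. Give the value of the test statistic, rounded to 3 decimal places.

t = -2.593

Read off: b = -0.0237, SE = 0.0091 for weekly hours worked.
H₀: β₁ = -0.0001 vs H₁: β₁ < -0.0001.
t = (-0.0237 − (-0.0001)) / 0.0091 = -2.593.
df = n − k − 1 = 147 − 3 − 1 = 143.
One-sided p ≈ 0.0052, which is < 0.05, so reject H₀.
There is evidence that the true slope on weekly hours worked is below -0.0001 points (1–10) per unit, holding the other predictors fixed.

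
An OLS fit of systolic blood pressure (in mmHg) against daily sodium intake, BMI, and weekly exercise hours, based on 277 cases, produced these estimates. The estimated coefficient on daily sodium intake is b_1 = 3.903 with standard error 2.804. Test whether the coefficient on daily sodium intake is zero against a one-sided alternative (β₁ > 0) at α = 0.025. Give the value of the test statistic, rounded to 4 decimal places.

H₀: β₁ = 0 vs H₁: β₁ > 0.
t = (b_1 − β₁⁰)/SE = 3.903 / 2.804 = 1.3919.
df = n − k − 1 = 277 − 3 − 1 = 273.
One-sided p ≈ 0.0825, which is ≥ 0.025, so fail to reject H₀.
The data do not give significant evidence that the true slope on daily sodium intake is positive, holding the other predictors fixed.

t = 1.3919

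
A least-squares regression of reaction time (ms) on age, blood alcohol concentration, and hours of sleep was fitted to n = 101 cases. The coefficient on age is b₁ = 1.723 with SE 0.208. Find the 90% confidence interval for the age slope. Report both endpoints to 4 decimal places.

(1.3776, 2.0684)

df = n − k − 1 = 101 − 3 − 1 = 97.
t* = t_{0.05, 97} = 1.660715.
Margin = t* × SE = 1.660715 × 0.208 = 0.345429.
CI: 1.723 ± 0.345429 → (1.3776, 2.0684).
With 90% confidence, each one-unit increase in age is associated with a change of between 1.3776 and 2.0684 ms in reaction time, holding the other predictors fixed.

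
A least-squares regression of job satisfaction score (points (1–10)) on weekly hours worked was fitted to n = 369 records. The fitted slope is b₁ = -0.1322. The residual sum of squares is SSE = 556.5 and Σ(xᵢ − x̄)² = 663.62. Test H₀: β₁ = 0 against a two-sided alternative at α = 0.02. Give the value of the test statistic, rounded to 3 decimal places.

t = -2.766

MSE = SSE/(n − 2) = 556.5/367 = 1.51635.
SE(b₁) = √(MSE/Sₓₓ) = √(1.51635/663.62) = 0.0478013.
t = -0.1322 / 0.0478013 = -2.766.
df = n − 2 = 367.
Two-sided p ≈ 0.0060, which is < 0.02, so reject H₀.
There is evidence that weekly hours worked is associated with job satisfaction score.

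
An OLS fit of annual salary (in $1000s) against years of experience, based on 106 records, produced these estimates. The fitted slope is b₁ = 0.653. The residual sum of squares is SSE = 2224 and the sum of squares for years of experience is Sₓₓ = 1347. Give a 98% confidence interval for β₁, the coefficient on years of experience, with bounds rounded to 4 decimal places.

MSE = SSE/(n − 2) = 2224/104 = 21.3846.
SE(b₁) = √(MSE/Sₓₓ) = √(21.3846/1347) = 0.125999.
df = n − 2 = 104.
t* = t_{0.01, 104} = 2.362739.
Margin = t* × SE = 2.362739 × 0.125999 = 0.297703.
CI: 0.653 ± 0.297703 → (0.3553, 0.9507).
With 98% confidence, each one-unit increase in years of experience is associated with a change of between 0.3553 and 0.9507 $1000s in annual salary.

(0.3553, 0.9507)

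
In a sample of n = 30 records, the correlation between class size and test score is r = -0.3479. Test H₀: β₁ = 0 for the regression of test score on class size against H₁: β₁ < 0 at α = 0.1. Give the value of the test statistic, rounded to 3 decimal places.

t = r·√(n − 2)/√(1 − r²) = -0.3479·√28/√0.878966 = -1.964.
df = n − 2 = 28.
One-sided p ≈ 0.0298, which is < 0.1, so reject H₀.
There is evidence of a linear association between class size and test score.

t = -1.964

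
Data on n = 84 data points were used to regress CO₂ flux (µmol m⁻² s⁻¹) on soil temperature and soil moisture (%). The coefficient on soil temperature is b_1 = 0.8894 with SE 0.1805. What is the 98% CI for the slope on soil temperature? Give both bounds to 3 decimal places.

(0.461, 1.318)

df = n − k − 1 = 84 − 2 − 1 = 81.
t* = t_{0.01, 81} = 2.37327.
Margin = t* × SE = 2.37327 × 0.1805 = 0.42838.
CI: 0.8894 ± 0.42838 → (0.461, 1.318).
With 98% confidence, each one-unit increase in soil temperature is associated with a change of between 0.461 and 1.318 µmol m⁻² s⁻¹ in CO₂ flux, holding the other predictors fixed.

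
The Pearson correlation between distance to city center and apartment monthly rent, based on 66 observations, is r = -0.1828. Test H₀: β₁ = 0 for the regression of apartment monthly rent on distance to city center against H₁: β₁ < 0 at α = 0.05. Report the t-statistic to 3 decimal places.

t = -1.487

t = r·√(n − 2)/√(1 − r²) = -0.1828·√64/√0.966584 = -1.487.
df = n − 2 = 64.
One-sided p ≈ 0.0709, which is ≥ 0.05, so fail to reject H₀.
The data do not give significant evidence of a linear association between distance to city center and apartment monthly rent.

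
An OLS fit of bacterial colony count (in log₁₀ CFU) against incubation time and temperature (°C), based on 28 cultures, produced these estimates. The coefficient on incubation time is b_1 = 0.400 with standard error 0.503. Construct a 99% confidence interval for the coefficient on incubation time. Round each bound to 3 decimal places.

(-1.002, 1.802)

df = n − k − 1 = 28 − 2 − 1 = 25.
t* = t_{0.005, 25} = 2.787436.
Margin = t* × SE = 2.787436 × 0.503 = 1.40208.
CI: 0.400 ± 1.40208 → (-1.002, 1.802).
With 99% confidence, each one-unit increase in incubation time is associated with a change of between -1.002 and 1.802 log₁₀ CFU in bacterial colony count, holding the other predictors fixed.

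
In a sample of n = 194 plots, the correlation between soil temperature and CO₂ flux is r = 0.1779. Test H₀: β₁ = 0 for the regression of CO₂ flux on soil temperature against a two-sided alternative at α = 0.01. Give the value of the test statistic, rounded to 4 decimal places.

t = 2.5050

t = r·√(n − 2)/√(1 − r²) = 0.1779·√192/√0.968352 = 2.5050.
df = n − 2 = 192.
Two-sided p ≈ 0.0131, which is ≥ 0.01, so fail to reject H₀.
The data do not give significant evidence of a linear association between soil temperature and CO₂ flux.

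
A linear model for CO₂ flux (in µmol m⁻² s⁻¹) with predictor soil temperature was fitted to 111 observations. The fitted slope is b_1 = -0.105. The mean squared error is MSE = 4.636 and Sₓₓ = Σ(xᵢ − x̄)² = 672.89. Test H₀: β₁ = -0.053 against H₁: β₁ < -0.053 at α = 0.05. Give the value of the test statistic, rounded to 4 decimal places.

SE(b_1) = √(MSE/Sₓₓ) = √(4.636/672.89) = 0.0830041.
t = (-0.105 − (-0.053)) / 0.0830041 = -0.6265.
df = n − 2 = 109.
One-sided p ≈ 0.2662, which is ≥ 0.05, so fail to reject H₀.
The data do not give significant evidence that the true slope on soil temperature is below -0.053 µmol m⁻² s⁻¹ per unit.

t = -0.6265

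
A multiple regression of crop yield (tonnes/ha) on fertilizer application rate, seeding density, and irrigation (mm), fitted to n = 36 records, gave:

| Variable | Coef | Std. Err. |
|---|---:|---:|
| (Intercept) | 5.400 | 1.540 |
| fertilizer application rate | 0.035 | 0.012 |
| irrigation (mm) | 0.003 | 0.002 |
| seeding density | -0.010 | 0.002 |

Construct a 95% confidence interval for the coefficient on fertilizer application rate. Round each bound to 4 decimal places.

Read off: b = 0.035, SE = 0.012 for fertilizer application rate.
df = n − k − 1 = 36 − 3 − 1 = 32.
t* = t_{0.025, 32} = 2.036933.
Margin = t* × SE = 2.036933 × 0.012 = 0.024443.
CI: 0.035 ± 0.024443 → (0.0106, 0.0594).

(0.0106, 0.0594)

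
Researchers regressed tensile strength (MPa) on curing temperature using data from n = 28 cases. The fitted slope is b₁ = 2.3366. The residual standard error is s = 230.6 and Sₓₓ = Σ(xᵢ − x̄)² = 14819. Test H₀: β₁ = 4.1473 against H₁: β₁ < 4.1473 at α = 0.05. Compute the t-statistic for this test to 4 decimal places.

SE(b₁) = s/√Sₓₓ = 230.6/√14819 = 1.8943.
t = (2.3366 − 4.1473) / 1.8943 = -0.9559.
df = n − 2 = 26.
One-sided p ≈ 0.1740, which is ≥ 0.05, so fail to reject H₀.
The data do not give significant evidence that the true slope on curing temperature is below 4.1473 MPa per unit.

t = -0.9559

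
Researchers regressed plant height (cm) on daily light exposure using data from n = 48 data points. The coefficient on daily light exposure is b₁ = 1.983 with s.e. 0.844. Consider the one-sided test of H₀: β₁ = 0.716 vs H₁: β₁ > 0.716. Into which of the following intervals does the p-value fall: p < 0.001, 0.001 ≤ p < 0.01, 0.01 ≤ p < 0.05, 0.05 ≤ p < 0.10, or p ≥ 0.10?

t = (1.983 − 0.716) / 0.844 = 1.501.
df = n − 2 = 48 − 2 = 46.
One-sided p = P(T_{46} > t) ≈ 0.0701.
So 0.05 ≤ p < 0.10.

0.05 ≤ p < 0.10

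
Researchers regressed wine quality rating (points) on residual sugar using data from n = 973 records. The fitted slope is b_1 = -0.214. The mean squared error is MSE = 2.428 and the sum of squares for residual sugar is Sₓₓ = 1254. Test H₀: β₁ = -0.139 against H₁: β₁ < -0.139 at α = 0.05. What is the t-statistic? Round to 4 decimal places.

SE(b_1) = √(MSE/Sₓₓ) = √(2.428/1254) = 0.0440023.
t = (-0.214 − (-0.139)) / 0.0440023 = -1.7045.
df = n − 2 = 971.
One-sided p ≈ 0.0443, which is < 0.05, so reject H₀.
There is evidence that the true slope on residual sugar is below -0.139 points per unit.

t = -1.7045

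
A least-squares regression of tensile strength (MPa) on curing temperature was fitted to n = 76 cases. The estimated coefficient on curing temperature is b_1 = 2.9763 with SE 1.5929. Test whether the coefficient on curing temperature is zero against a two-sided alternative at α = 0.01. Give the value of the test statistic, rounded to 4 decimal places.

t = 1.8685

H₀: β₁ = 0 vs H₁: β₁ ≠ 0.
t = (b_1 − β₁⁰)/SE = 2.9763 / 1.5929 = 1.8685.
df = n − 2 = 76 − 2 = 74.
Two-sided p ≈ 0.0657, which is ≥ 0.01, so fail to reject H₀.
The data do not give significant evidence of an association between curing temperature and tensile strength.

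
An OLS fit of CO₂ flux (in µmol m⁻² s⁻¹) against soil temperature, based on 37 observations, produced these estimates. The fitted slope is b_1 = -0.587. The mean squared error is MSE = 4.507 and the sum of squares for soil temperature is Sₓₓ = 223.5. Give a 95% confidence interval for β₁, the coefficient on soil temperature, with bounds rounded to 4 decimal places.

SE(b_1) = √(MSE/Sₓₓ) = √(4.507/223.5) = 0.142005.
df = n − 2 = 35.
t* = t_{0.025, 35} = 2.030108.
Margin = t* × SE = 2.030108 × 0.142005 = 0.288286.
CI: -0.587 ± 0.288286 → (-0.8753, -0.2987).
With 95% confidence, each one-unit increase in soil temperature is associated with a change of between -0.8753 and -0.2987 µmol m⁻² s⁻¹ in CO₂ flux.

(-0.8753, -0.2987)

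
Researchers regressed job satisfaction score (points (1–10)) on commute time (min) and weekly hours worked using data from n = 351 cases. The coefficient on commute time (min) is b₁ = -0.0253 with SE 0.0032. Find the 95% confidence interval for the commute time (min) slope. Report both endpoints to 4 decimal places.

(-0.0316, -0.0190)

df = n − k − 1 = 351 − 2 − 1 = 348.
t* = t_{0.025, 348} = 1.966804.
Margin = t* × SE = 1.966804 × 0.0032 = 0.006294.
CI: -0.0253 ± 0.006294 → (-0.0316, -0.0190).
With 95% confidence, each one-unit increase in commute time (min) is associated with a change of between -0.0316 and -0.0190 points (1–10) in job satisfaction score, holding the other predictors fixed.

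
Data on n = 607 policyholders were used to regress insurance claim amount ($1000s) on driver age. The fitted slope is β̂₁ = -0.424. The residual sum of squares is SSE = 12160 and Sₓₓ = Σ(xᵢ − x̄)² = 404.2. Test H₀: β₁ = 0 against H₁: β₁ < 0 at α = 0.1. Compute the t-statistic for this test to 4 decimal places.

t = -1.9014

MSE = SSE/(n − 2) = 12160/605 = 20.0992.
SE(β̂₁) = √(MSE/Sₓₓ) = √(20.0992/404.2) = 0.222993.
t = -0.424 / 0.222993 = -1.9014.
df = n − 2 = 605.
One-sided p ≈ 0.0289, which is < 0.1, so reject H₀.
There is evidence that the true slope on driver age is negative.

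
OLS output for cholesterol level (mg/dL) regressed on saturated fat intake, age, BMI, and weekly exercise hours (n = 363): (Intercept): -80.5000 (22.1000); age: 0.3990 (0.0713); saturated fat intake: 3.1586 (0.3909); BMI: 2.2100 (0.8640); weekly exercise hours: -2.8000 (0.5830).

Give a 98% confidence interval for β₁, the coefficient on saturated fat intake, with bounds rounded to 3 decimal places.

(2.245, 4.072)

Read off: b = 3.1586, SE = 0.3909 for saturated fat intake.
df = n − k − 1 = 363 − 4 − 1 = 358.
t* = t_{0.01, 358} = 2.336809.
Margin = t* × SE = 2.336809 × 0.3909 = 0.91346.
CI: 3.1586 ± 0.91346 → (2.245, 4.072).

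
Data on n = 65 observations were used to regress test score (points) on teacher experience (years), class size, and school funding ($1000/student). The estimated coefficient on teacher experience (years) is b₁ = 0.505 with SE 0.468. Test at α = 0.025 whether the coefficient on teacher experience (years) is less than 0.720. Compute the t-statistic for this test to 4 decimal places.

H₀: β₁ = 0.720 vs H₁: β₁ < 0.720.
t = (b₁ − β₁⁰)/SE = (0.505 − 0.720) / 0.468 = -0.4594.
df = n − k − 1 = 65 − 3 − 1 = 61.
One-sided p ≈ 0.3238, which is ≥ 0.025, so fail to reject H₀.
The data do not give significant evidence that the true slope on teacher experience (years) is below 0.720 points per unit, holding the other predictors fixed.

t = -0.4594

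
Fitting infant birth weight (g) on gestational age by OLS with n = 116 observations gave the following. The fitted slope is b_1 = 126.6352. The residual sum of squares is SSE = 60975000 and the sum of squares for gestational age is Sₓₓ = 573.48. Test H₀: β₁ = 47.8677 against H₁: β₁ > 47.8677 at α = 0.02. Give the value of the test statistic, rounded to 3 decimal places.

MSE = SSE/(n − 2) = 60975000/114 = 534868.
SE(b_1) = √(MSE/Sₓₓ) = √(534868/573.48) = 30.5397.
t = (126.6352 − 47.8677) / 30.5397 = 2.579.
df = n − 2 = 114.
One-sided p ≈ 0.0056, which is < 0.02, so reject H₀.
There is evidence that the true slope on gestational age exceeds 47.8677 g per unit.

t = 2.579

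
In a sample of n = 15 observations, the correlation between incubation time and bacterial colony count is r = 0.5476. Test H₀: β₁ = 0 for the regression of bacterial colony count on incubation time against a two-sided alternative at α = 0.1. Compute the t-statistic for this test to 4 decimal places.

t = 2.3596

t = r·√(n − 2)/√(1 − r²) = 0.5476·√13/√0.700134 = 2.3596.
df = n − 2 = 13.
Two-sided p ≈ 0.0346, which is < 0.1, so reject H₀.
There is evidence of a linear association between incubation time and bacterial colony count.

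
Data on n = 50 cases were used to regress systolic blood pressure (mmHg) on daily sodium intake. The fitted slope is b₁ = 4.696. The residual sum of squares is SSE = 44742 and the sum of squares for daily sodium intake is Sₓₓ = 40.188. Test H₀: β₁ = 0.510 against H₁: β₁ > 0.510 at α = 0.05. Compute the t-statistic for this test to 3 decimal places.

MSE = SSE/(n − 2) = 44742/48 = 932.125.
SE(b₁) = √(MSE/Sₓₓ) = √(932.125/40.188) = 4.81603.
t = (4.696 − 0.510) / 4.81603 = 0.869.
df = n − 2 = 48.
One-sided p ≈ 0.1945, which is ≥ 0.05, so fail to reject H₀.
The data do not give significant evidence that the true slope on daily sodium intake exceeds 0.510 mmHg per unit.

t = 0.869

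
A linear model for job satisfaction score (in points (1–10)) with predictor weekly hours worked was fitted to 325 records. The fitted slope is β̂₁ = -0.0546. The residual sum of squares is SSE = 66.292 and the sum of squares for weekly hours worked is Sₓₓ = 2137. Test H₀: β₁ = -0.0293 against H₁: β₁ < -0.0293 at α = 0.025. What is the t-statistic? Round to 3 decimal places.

MSE = SSE/(n − 2) = 66.292/323 = 0.205238.
SE(β̂₁) = √(MSE/Sₓₓ) = √(0.205238/2137) = 0.00980002.
t = (-0.0546 − (-0.0293)) / 0.00980002 = -2.582.
df = n − 2 = 323.
One-sided p ≈ 0.0051, which is < 0.025, so reject H₀.
There is evidence that the true slope on weekly hours worked is below -0.0293 points (1–10) per unit.

t = -2.582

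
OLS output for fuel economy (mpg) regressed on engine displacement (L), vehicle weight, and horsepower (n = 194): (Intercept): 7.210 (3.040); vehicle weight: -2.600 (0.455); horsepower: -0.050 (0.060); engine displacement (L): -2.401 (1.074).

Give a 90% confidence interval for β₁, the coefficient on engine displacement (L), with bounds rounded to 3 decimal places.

Read off: b = -2.401, SE = 1.074 for engine displacement (L).
df = n − k − 1 = 194 − 3 − 1 = 190.
t* = t_{0.05, 190} = 1.652913.
Margin = t* × SE = 1.652913 × 1.074 = 1.77523.
CI: -2.401 ± 1.77523 → (-4.176, -0.626).

(-4.176, -0.626)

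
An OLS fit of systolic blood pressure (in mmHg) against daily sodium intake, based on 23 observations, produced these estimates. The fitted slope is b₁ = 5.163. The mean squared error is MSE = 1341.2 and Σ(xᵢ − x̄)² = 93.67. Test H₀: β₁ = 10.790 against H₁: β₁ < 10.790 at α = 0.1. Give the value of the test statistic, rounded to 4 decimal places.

t = -1.4871

SE(b₁) = √(MSE/Sₓₓ) = √(1341.2/93.67) = 3.78396.
t = (5.163 − 10.790) / 3.78396 = -1.4871.
df = n − 2 = 21.
One-sided p ≈ 0.0759, which is < 0.1, so reject H₀.
There is evidence that the true slope on daily sodium intake is below 10.790 mmHg per unit.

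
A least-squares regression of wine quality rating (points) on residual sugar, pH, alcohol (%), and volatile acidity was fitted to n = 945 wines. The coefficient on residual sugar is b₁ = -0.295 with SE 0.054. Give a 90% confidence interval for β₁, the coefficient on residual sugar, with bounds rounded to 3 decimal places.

(-0.384, -0.206)

df = n − k − 1 = 945 − 4 − 1 = 940.
t* = t_{0.05, 940} = 1.646476.
Margin = t* × SE = 1.646476 × 0.054 = 0.08891.
CI: -0.295 ± 0.08891 → (-0.384, -0.206).
With 90% confidence, each one-unit increase in residual sugar is associated with a change of between -0.384 and -0.206 points in wine quality rating, holding the other predictors fixed.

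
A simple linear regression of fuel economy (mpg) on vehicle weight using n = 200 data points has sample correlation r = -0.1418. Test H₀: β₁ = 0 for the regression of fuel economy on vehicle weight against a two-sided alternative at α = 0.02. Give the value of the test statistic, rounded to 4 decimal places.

t = r·√(n − 2)/√(1 − r²) = -0.1418·√198/√0.979893 = -2.0157.
df = n − 2 = 198.
Two-sided p ≈ 0.0452, which is ≥ 0.02, so fail to reject H₀.
The data do not give significant evidence of a linear association between vehicle weight and fuel economy.

t = -2.0157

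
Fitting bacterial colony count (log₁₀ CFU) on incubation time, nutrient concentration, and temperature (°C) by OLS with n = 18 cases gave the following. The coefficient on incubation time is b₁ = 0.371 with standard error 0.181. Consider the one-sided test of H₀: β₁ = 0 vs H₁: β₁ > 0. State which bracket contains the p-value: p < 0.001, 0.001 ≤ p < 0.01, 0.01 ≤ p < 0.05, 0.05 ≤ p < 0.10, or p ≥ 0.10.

t = 0.371 / 0.181 = 2.050.
df = n − k − 1 = 18 − 3 − 1 = 14.
One-sided p = P(T_{14} > t) ≈ 0.0298.
So 0.01 ≤ p < 0.05.

0.01 ≤ p < 0.05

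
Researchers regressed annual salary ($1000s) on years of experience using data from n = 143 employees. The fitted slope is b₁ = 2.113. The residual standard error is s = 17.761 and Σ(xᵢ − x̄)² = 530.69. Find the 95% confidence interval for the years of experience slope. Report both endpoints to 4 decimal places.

SE(b₁) = s/√Sₓₓ = 17.761/√530.69 = 0.770987.
df = n − 2 = 141.
t* = t_{0.025, 141} = 1.976931.
Margin = t* × SE = 1.976931 × 0.770987 = 1.524188.
CI: 2.113 ± 1.524188 → (0.5888, 3.6372).
With 95% confidence, each one-unit increase in years of experience is associated with a change of between 0.5888 and 3.6372 $1000s in annual salary.

(0.5888, 3.6372)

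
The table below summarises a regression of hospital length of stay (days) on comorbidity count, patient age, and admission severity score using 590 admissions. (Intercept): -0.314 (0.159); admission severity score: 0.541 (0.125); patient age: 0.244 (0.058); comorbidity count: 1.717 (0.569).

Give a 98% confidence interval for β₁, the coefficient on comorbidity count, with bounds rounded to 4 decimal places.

Read off: b = 1.717, SE = 0.569 for comorbidity count.
df = n − k − 1 = 590 − 3 − 1 = 586.
t* = t_{0.01, 586} = 2.332728.
Margin = t* × SE = 2.332728 × 0.569 = 1.327322.
CI: 1.717 ± 1.327322 → (0.3897, 3.0443).

(0.3897, 3.0443)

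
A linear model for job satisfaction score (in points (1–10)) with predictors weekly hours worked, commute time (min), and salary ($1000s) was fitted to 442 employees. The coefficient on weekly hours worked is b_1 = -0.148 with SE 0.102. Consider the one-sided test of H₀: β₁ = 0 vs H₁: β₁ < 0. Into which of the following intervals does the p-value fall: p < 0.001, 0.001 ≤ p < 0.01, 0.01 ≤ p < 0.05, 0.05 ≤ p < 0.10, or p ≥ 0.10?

t = -0.148 / 0.102 = -1.451.
df = n − k − 1 = 442 − 3 − 1 = 438.
One-sided p = P(T_{438} < t) ≈ 0.0738.
So 0.05 ≤ p < 0.10.

0.05 ≤ p < 0.10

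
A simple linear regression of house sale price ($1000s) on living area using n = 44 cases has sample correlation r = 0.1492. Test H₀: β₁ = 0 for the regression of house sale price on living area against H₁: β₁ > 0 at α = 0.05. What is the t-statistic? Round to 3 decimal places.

t = 0.978

t = r·√(n − 2)/√(1 − r²) = 0.1492·√42/√0.977739 = 0.978.
df = n − 2 = 42.
One-sided p ≈ 0.1669, which is ≥ 0.05, so fail to reject H₀.
The data do not give significant evidence of a linear association between living area and house sale price.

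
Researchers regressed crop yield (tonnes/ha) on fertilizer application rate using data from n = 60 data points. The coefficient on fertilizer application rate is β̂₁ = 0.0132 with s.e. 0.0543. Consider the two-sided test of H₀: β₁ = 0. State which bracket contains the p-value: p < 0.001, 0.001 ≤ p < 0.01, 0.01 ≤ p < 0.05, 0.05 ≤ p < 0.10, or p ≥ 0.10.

t = 0.0132 / 0.0543 = 0.243.
df = n − 2 = 60 − 2 = 58.
Two-sided p = 2·P(T_{58} > |t|) ≈ 0.8088.
So p ≥ 0.10.

p ≥ 0.10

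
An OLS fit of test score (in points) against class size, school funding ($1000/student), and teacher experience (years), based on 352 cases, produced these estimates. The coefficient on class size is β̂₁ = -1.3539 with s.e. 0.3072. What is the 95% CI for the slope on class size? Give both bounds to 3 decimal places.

df = n − k − 1 = 352 − 3 − 1 = 348.
t* = t_{0.025, 348} = 1.966804.
Margin = t* × SE = 1.966804 × 0.3072 = 0.60420.
CI: -1.3539 ± 0.60420 → (-1.958, -0.750).
With 95% confidence, each one-unit increase in class size is associated with a change of between -1.958 and -0.750 points in test score, holding the other predictors fixed.

(-1.958, -0.750)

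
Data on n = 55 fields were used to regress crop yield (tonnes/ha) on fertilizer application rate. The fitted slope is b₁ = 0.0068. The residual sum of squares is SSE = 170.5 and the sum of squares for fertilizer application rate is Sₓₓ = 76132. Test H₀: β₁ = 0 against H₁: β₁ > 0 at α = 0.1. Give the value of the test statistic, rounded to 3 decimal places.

t = 1.046

MSE = SSE/(n − 2) = 170.5/53 = 3.21698.
SE(b₁) = √(MSE/Sₓₓ) = √(3.21698/76132) = 0.00650041.
t = 0.0068 / 0.00650041 = 1.046.
df = n − 2 = 53.
One-sided p ≈ 0.1501, which is ≥ 0.1, so fail to reject H₀.
The data do not give significant evidence that the true slope on fertilizer application rate is positive.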